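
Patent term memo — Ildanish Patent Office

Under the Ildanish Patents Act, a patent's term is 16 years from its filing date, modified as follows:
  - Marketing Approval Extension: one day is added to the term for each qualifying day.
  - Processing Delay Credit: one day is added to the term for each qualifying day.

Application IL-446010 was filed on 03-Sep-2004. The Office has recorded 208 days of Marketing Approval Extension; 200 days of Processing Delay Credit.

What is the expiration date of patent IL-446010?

2021-10-16

Base term: filing date + 16 years → 3 September 2020.
Marketing Approval Extension: +208 days → 30 March 2021.
Processing Delay Credit: +200 days → 16 October 2021.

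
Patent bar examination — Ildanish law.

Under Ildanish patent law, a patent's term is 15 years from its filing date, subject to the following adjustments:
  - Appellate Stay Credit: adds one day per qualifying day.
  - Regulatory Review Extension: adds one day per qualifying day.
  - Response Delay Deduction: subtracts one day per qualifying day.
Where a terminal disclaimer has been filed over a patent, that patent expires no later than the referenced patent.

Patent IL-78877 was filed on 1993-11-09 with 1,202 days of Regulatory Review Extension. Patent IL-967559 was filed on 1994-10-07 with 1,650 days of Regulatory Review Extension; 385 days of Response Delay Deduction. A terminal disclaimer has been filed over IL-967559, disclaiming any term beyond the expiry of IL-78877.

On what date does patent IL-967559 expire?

February 24, 2012

Natural term of IL-967559:
  Base: filing + 15 years → 7 October 2009.
  Regulatory Review Extension: +1650 days → 14 April 2014.
  Response Delay Deduction: −385 days → 25 March 2013.
Expiry of referenced patent IL-78877:
  Base: filing + 15 years → 9 November 2008.
  Regulatory Review Extension: +1202 days → 24 February 2012.
Terminal disclaimer: IL-967559 expires on the earlier of 25 March 2013 and 24 February 2012.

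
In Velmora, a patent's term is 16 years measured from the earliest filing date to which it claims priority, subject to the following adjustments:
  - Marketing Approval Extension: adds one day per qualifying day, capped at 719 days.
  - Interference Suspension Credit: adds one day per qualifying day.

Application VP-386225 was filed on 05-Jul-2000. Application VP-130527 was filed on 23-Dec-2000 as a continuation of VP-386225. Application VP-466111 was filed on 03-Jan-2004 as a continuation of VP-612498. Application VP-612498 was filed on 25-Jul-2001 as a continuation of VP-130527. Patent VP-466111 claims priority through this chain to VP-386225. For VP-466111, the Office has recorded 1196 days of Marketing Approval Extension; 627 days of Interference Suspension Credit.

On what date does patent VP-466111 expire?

2020-03-12

Earliest priority filing: 5 July 2000.
Base term: 5 July 2000 + 16 years → 5 July 2016.
Marketing Approval Extension: 1196 days claimed exceeds the 719-day cap, so +719 days → 24 June 2018.
Interference Suspension Credit: +627 days → 12 March 2020.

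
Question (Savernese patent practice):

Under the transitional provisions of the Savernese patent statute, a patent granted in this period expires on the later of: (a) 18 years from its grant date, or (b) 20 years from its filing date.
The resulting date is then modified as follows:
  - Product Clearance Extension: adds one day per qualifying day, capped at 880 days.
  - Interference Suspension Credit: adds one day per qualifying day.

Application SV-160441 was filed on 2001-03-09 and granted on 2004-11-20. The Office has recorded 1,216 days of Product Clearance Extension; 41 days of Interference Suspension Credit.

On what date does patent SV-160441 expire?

May 29, 2025

(a) grant + 18 years → 20 November 2022.
(b) filing + 20 years → 9 March 2021.
Later of the two: 20 November 2022.
Product Clearance Extension: 1216 days claimed exceeds the 880-day cap, so +880 days → 18 April 2025.
Interference Suspension Credit: +41 days → 29 May 2025.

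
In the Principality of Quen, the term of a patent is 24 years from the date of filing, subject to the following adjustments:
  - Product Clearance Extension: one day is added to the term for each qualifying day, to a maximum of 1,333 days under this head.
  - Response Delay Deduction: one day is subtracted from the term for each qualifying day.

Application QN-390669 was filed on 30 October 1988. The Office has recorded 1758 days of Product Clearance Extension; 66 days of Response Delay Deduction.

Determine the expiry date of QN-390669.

April 19, 2016

Base term: filing date + 24 years → 30 October 2012.
Product Clearance Extension: 1758 days claimed exceeds the 1333-day cap, so +1333 days → 24 June 2016.
Response Delay Deduction: −66 days → 19 April 2016.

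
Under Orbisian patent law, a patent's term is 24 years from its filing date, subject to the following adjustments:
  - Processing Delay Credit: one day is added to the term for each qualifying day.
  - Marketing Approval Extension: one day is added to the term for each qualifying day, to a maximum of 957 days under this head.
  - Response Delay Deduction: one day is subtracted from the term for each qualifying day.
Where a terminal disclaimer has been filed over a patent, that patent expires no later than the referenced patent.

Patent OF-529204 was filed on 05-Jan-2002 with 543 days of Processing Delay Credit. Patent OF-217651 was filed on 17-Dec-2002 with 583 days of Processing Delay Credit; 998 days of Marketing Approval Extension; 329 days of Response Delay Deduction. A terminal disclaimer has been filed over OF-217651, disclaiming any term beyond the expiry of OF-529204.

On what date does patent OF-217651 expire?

2027-07-02

Natural term of OF-217651:
  Base: filing + 24 years → 17 December 2026.
  Processing Delay Credit: +583 days → 22 July 2028.
  Marketing Approval Extension: 998 days claimed exceeds the 957-day cap, so +957 days → 6 March 2031.
  Response Delay Deduction: −329 days → 11 April 2030.
Expiry of referenced patent OF-529204:
  Base: filing + 24 years → 5 January 2026.
  Processing Delay Credit: +543 days → 2 July 2027.
Terminal disclaimer: OF-217651 expires on the earlier of 11 April 2030 and 2 July 2027.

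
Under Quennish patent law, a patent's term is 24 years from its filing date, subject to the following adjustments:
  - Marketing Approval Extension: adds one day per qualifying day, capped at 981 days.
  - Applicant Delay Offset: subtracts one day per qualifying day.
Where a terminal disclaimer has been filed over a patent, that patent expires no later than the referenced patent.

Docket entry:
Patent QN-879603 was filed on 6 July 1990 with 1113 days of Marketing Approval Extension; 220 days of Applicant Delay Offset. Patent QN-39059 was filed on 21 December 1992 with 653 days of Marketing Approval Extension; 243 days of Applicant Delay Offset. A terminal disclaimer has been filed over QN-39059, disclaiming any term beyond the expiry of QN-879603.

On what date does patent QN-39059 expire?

2016-08-05

Natural term of QN-39059:
  Base: filing + 24 years → 21 December 2016.
  Marketing Approval Extension: 653 days (within the 981-day cap) → +653 days → 5 October 2018.
  Applicant Delay Offset: −243 days → 4 February 2018.
Expiry of referenced patent QN-879603:
  Base: filing + 24 years → 6 July 2014.
  Marketing Approval Extension: 1113 days claimed exceeds the 981-day cap, so +981 days → 13 March 2017.
  Applicant Delay Offset: −220 days → 5 August 2016.
Terminal disclaimer: QN-39059 expires on the earlier of 4 February 2018 and 5 August 2016.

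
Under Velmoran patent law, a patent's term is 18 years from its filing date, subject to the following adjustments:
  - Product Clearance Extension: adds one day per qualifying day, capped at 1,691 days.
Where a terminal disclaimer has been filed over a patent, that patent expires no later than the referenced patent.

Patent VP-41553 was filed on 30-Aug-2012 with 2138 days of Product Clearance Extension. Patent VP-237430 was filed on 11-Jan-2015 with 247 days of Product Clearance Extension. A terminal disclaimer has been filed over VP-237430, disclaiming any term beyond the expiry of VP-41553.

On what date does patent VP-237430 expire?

Natural term of VP-237430:
  Base: filing + 18 years → 11 January 2033.
  Product Clearance Extension: 247 days (within the 1691-day cap) → +247 days → 15 September 2033.
Expiry of referenced patent VP-41553:
  Base: filing + 18 years → 30 August 2030.
  Product Clearance Extension: 2138 days claimed exceeds the 1691-day cap, so +1691 days → 17 April 2035.
Terminal disclaimer: VP-237430 expires on the earlier of 15 September 2033 and 17 April 2035.

2033-09-15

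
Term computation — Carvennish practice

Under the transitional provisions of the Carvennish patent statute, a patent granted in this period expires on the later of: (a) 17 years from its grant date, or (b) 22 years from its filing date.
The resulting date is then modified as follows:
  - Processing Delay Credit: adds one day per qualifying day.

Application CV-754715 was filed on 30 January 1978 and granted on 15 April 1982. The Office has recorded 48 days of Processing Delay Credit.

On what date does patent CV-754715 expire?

March 18, 2000

(a) grant + 17 years → 15 April 1999.
(b) filing + 22 years → 30 January 2000.
Later of the two: 30 January 2000.
Processing Delay Credit: +48 days → 18 March 2000.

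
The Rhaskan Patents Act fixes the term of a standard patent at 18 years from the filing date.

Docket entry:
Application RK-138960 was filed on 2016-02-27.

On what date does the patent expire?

2034-02-27

Filing date + 18 years → 27 February 2034.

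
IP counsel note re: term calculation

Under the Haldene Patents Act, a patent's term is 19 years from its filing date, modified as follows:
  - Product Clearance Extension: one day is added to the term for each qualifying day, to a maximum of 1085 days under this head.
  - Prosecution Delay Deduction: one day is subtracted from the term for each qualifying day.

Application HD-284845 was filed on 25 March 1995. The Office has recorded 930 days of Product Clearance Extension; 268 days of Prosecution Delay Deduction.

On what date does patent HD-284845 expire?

Base term: filing date + 19 years → 25 March 2014.
Product Clearance Extension: 930 days (within the 1085-day cap) → +930 days → 10 October 2016.
Prosecution Delay Deduction: −268 days → 16 January 2016.

2016-01-16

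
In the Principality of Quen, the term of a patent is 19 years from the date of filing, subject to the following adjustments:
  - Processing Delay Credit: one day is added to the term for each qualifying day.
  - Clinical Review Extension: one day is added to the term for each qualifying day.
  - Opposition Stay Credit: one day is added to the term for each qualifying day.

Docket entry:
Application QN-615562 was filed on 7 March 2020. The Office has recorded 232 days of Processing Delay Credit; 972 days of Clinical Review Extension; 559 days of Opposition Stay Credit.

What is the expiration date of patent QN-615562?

2044-01-03

Base term: filing date + 19 years → 7 March 2039.
Processing Delay Credit: +232 days → 25 October 2039.
Clinical Review Extension: +972 days → 23 June 2042.
Opposition Stay Credit: +559 days → 3 January 2044.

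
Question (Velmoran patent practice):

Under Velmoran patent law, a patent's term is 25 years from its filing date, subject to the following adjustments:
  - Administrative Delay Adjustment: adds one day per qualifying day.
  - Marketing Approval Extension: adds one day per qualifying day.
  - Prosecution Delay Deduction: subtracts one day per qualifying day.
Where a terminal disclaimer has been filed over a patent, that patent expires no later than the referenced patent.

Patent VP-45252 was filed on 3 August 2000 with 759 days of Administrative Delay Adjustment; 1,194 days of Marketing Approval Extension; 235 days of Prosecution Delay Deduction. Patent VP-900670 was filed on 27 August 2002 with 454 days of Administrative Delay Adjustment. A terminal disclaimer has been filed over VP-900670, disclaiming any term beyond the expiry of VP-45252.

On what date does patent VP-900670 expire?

Natural term of VP-900670:
  Base: filing + 25 years → 27 August 2027.
  Administrative Delay Adjustment: +454 days → 23 November 2028.
Expiry of referenced patent VP-45252:
  Base: filing + 25 years → 3 August 2025.
  Administrative Delay Adjustment: +759 days → 1 September 2027.
  Marketing Approval Extension: +1194 days → 8 December 2030.
  Prosecution Delay Deduction: −235 days → 17 April 2030.
Terminal disclaimer: VP-900670 expires on the earlier of 23 November 2028 and 17 April 2030.

2028-11-23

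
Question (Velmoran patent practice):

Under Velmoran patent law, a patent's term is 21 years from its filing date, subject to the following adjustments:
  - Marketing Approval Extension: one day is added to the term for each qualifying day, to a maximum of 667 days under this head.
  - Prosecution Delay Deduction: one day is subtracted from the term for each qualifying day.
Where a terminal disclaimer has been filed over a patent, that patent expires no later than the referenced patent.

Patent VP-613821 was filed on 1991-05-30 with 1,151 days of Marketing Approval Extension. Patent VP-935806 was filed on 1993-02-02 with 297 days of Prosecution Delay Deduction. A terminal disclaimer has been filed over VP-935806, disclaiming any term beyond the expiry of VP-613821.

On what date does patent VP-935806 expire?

2013-04-11

Natural term of VP-935806:
  Base: filing + 21 years → 2 February 2014.
  Prosecution Delay Deduction: −297 days → 11 April 2013.
Expiry of referenced patent VP-613821:
  Base: filing + 21 years → 30 May 2012.
  Marketing Approval Extension: 1151 days claimed exceeds the 667-day cap, so +667 days → 28 March 2014.
Terminal disclaimer: VP-935806 expires on the earlier of 11 April 2013 and 28 March 2014.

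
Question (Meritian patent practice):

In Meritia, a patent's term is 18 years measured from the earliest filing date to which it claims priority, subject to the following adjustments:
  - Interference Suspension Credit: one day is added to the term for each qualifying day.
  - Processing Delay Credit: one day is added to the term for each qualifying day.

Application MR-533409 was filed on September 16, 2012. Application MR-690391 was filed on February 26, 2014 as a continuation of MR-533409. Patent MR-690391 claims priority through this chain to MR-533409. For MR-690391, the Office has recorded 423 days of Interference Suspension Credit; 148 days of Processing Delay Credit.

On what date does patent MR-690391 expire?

Earliest priority filing: 16 September 2012.
Base term: 16 September 2012 + 18 years → 16 September 2030.
Interference Suspension Credit: +423 days → 13 November 2031.
Processing Delay Credit: +148 days → 9 April 2032.

April 9, 2032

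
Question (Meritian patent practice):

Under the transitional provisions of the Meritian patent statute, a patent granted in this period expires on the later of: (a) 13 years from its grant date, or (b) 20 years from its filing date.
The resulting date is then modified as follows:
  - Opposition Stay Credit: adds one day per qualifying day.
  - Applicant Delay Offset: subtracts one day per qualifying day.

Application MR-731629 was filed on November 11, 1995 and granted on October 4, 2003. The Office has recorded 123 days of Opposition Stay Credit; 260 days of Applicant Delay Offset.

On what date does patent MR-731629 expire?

2016-05-20

(a) grant + 13 years → 4 October 2016.
(b) filing + 20 years → 11 November 2015.
Later of the two: 4 October 2016.
Opposition Stay Credit: +123 days → 4 February 2017.
Applicant Delay Offset: −260 days → 20 May 2016.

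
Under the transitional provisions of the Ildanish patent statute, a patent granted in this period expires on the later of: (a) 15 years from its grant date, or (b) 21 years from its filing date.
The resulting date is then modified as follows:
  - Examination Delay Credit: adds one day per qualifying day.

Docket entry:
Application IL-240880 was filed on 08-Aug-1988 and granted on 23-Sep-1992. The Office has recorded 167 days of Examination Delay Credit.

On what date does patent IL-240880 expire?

(a) grant + 15 years → 23 September 2007.
(b) filing + 21 years → 8 August 2009.
Later of the two: 8 August 2009.
Examination Delay Credit: +167 days → 22 January 2010.

January 22, 2010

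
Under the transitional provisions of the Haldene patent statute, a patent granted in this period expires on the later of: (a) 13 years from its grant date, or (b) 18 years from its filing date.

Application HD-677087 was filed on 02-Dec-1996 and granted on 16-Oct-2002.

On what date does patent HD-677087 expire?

(a) grant + 13 years → 16 October 2015.
(b) filing + 18 years → 2 December 2014.
Later of the two: 16 October 2015.

October 16, 2015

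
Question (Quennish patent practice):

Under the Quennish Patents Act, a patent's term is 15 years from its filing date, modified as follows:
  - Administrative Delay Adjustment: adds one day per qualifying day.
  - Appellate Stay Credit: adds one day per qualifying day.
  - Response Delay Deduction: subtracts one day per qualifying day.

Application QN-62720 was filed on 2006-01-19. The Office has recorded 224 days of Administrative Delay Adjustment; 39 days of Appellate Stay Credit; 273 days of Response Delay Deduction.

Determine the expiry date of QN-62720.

2021-01-09

Base term: filing date + 15 years → 19 January 2021.
Administrative Delay Adjustment: +224 days → 31 August 2021.
Appellate Stay Credit: +39 days → 9 October 2021.
Response Delay Deduction: −273 days → 9 January 2021.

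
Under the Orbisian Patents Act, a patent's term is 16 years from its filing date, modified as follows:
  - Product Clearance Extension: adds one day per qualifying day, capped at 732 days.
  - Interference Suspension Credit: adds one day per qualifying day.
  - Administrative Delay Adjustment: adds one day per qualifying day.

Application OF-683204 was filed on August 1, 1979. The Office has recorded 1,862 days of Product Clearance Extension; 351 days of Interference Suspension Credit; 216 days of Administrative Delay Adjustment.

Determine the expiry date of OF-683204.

Base term: filing date + 16 years → 1 August 1995.
Product Clearance Extension: 1862 days claimed exceeds the 732-day cap, so +732 days → 2 August 1997.
Interference Suspension Credit: +351 days → 19 July 1998.
Administrative Delay Adjustment: +216 days → 20 February 1999.

1999-02-20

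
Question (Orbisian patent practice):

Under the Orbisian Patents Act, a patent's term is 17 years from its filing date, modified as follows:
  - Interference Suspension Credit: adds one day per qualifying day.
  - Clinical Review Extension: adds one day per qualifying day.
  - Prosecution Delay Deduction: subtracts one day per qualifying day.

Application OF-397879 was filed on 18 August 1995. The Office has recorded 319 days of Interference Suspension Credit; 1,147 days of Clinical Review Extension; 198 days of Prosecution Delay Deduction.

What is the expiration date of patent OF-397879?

Base term: filing date + 17 years → 18 August 2012.
Interference Suspension Credit: +319 days → 3 July 2013.
Clinical Review Extension: +1147 days → 23 August 2016.
Prosecution Delay Deduction: −198 days → 7 February 2016.

February 7, 2016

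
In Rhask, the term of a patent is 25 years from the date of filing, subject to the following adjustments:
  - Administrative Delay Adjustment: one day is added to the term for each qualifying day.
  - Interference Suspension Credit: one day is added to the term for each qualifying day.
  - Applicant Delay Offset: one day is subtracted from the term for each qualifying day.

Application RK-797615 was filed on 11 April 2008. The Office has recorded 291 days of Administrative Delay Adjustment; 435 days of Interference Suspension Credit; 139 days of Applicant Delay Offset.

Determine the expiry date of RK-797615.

Base term: filing date + 25 years → 11 April 2033.
Administrative Delay Adjustment: +291 days → 27 January 2034.
Interference Suspension Credit: +435 days → 7 April 2035.
Applicant Delay Offset: −139 days → 19 November 2034.

2034-11-19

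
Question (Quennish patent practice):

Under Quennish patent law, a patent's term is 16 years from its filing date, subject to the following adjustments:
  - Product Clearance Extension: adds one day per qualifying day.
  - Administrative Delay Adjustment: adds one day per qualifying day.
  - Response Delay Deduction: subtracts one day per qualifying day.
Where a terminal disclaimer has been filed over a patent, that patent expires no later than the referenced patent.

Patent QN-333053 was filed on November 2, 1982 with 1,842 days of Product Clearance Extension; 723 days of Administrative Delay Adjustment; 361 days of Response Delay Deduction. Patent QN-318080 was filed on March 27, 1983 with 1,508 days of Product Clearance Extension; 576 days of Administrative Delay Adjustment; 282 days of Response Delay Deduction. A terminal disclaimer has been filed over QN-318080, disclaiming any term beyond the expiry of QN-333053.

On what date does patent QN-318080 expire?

March 2, 2004

Natural term of QN-318080:
  Base: filing + 16 years → 27 March 1999.
  Product Clearance Extension: +1508 days → 13 May 2003.
  Administrative Delay Adjustment: +576 days → 9 December 2004.
  Response Delay Deduction: −282 days → 2 March 2004.
Expiry of referenced patent QN-333053:
  Base: filing + 16 years → 2 November 1998.
  Product Clearance Extension: +1842 days → 18 November 2003.
  Administrative Delay Adjustment: +723 days → 10 November 2005.
  Response Delay Deduction: −361 days → 14 November 2004.
Terminal disclaimer: QN-318080 expires on the earlier of 2 March 2004 and 14 November 2004.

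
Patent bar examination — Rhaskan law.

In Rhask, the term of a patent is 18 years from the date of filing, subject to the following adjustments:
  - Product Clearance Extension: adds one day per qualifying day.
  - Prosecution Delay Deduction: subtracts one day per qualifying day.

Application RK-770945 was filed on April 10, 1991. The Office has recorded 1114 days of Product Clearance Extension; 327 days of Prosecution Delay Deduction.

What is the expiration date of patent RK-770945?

June 6, 2011

Base term: filing date + 18 years → 10 April 2009.
Product Clearance Extension: +1114 days → 28 April 2012.
Prosecution Delay Deduction: −327 days → 6 June 2011.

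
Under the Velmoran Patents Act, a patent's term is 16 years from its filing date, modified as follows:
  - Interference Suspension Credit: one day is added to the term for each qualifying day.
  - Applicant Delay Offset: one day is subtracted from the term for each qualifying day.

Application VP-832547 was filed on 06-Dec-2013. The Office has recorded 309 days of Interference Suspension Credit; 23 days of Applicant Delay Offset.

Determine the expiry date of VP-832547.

Base term: filing date + 16 years → 6 December 2029.
Interference Suspension Credit: +309 days → 11 October 2030.
Applicant Delay Offset: −23 days → 18 September 2030.

2030-09-18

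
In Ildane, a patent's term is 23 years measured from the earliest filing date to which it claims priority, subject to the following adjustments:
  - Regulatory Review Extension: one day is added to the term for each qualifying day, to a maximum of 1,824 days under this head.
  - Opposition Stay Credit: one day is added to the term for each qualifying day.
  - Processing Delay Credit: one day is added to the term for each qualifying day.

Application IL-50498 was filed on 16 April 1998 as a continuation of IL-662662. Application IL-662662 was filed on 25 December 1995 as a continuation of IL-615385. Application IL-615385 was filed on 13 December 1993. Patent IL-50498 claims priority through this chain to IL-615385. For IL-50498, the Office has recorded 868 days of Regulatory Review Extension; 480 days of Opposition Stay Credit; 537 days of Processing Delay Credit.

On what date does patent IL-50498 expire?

Earliest priority filing: 13 December 1993.
Base term: 13 December 1993 + 23 years → 13 December 2016.
Regulatory Review Extension: 868 days (within the 1824-day cap) → +868 days → 30 April 2019.
Opposition Stay Credit: +480 days → 22 August 2020.
Processing Delay Credit: +537 days → 10 February 2022.

2022-02-10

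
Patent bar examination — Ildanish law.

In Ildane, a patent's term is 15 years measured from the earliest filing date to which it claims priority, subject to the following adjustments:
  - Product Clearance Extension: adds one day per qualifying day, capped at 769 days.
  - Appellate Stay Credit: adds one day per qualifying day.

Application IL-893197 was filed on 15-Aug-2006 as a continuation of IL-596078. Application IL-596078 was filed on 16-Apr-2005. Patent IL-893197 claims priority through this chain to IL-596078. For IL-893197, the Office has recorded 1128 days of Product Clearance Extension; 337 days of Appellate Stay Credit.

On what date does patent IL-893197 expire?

April 27, 2023

Earliest priority filing: 16 April 2005.
Base term: 16 April 2005 + 15 years → 16 April 2020.
Product Clearance Extension: 1128 days claimed exceeds the 769-day cap, so +769 days → 25 May 2022.
Appellate Stay Credit: +337 days → 27 April 2023.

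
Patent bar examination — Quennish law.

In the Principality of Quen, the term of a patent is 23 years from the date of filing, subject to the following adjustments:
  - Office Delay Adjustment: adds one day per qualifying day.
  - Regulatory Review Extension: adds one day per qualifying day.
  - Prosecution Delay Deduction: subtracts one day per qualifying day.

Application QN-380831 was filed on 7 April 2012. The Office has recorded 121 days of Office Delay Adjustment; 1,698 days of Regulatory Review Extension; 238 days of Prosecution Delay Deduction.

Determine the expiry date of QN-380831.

August 5, 2039

Base term: filing date + 23 years → 7 April 2035.
Office Delay Adjustment: +121 days → 6 August 2035.
Regulatory Review Extension: +1698 days → 30 March 2040.
Prosecution Delay Deduction: −238 days → 5 August 2039.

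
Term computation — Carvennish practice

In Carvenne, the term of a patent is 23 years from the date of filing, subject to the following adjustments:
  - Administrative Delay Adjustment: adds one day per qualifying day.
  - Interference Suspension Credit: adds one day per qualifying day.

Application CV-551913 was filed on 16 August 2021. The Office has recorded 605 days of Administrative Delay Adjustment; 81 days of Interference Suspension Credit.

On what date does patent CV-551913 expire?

Base term: filing date + 23 years → 16 August 2044.
Administrative Delay Adjustment: +605 days → 13 April 2046.
Interference Suspension Credit: +81 days → 3 July 2046.

July 3, 2046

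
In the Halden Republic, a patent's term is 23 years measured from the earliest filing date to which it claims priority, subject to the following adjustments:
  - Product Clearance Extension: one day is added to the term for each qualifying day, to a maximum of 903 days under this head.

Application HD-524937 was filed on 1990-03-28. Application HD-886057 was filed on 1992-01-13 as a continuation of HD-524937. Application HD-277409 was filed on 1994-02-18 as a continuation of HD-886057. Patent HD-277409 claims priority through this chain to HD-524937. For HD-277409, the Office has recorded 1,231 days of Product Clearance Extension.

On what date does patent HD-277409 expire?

Earliest priority filing: 28 March 1990.
Base term: 28 March 1990 + 23 years → 28 March 2013.
Product Clearance Extension: 1231 days claimed exceeds the 903-day cap, so +903 days → 17 September 2015.

September 17, 2015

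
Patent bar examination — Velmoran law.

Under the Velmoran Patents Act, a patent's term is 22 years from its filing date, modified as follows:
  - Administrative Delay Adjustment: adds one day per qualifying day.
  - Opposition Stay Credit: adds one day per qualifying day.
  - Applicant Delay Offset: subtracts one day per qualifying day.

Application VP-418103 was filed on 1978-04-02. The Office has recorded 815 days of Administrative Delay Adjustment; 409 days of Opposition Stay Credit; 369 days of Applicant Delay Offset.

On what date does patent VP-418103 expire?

August 5, 2002

Base term: filing date + 22 years → 2 April 2000.
Administrative Delay Adjustment: +815 days → 26 June 2002.
Opposition Stay Credit: +409 days → 9 August 2003.
Applicant Delay Offset: −369 days → 5 August 2002.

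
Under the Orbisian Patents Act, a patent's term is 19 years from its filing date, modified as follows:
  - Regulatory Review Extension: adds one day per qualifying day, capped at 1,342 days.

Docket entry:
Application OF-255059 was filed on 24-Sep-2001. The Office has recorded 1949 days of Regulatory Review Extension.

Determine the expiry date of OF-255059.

May 28, 2024

Base term: filing date + 19 years → 24 September 2020.
Regulatory Review Extension: 1949 days claimed exceeds the 1342-day cap, so +1342 days → 28 May 2024.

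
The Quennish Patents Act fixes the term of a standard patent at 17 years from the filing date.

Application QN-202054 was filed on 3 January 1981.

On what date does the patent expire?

Filing date + 17 years → 3 January 1998.

1998-01-03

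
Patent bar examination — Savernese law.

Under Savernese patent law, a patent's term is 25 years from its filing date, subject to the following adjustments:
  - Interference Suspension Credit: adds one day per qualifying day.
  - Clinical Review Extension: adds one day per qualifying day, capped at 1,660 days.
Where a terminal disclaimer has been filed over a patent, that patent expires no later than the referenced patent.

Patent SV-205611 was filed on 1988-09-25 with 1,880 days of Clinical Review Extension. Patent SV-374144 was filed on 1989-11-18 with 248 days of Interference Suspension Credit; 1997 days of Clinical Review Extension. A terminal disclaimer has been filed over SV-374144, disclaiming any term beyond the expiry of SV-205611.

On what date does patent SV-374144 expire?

Natural term of SV-374144:
  Base: filing + 25 years → 18 November 2014.
  Interference Suspension Credit: +248 days → 24 July 2015.
  Clinical Review Extension: 1997 days claimed exceeds the 1660-day cap, so +1660 days → 8 February 2020.
Expiry of referenced patent SV-205611:
  Base: filing + 25 years → 25 September 2013.
  Clinical Review Extension: 1880 days claimed exceeds the 1660-day cap, so +1660 days → 12 April 2018.
Terminal disclaimer: SV-374144 expires on the earlier of 8 February 2020 and 12 April 2018.

2018-04-12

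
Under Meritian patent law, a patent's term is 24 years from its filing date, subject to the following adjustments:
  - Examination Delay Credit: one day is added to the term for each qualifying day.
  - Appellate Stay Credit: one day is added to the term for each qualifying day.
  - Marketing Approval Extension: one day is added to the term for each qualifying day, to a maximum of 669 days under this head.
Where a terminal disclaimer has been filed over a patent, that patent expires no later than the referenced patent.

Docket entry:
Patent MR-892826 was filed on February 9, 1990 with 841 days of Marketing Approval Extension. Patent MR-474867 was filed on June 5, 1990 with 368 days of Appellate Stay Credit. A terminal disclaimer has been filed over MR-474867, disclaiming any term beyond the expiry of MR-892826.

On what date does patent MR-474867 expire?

Natural term of MR-474867:
  Base: filing + 24 years → 5 June 2014.
  Appellate Stay Credit: +368 days → 8 June 2015.
Expiry of referenced patent MR-892826:
  Base: filing + 24 years → 9 February 2014.
  Marketing Approval Extension: 841 days claimed exceeds the 669-day cap, so +669 days → 10 December 2015.
Terminal disclaimer: MR-474867 expires on the earlier of 8 June 2015 and 10 December 2015.

June 8, 2015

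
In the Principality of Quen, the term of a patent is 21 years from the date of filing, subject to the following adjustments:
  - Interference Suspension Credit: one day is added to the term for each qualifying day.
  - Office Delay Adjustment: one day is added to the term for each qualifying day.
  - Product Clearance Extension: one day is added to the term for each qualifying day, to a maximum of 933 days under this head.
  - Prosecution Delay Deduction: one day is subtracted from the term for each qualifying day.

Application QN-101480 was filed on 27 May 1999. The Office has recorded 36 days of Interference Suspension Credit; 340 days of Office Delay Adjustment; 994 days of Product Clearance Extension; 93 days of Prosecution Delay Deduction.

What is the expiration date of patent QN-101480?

Base term: filing date + 21 years → 27 May 2020.
Interference Suspension Credit: +36 days → 2 July 2020.
Office Delay Adjustment: +340 days → 7 June 2021.
Product Clearance Extension: 994 days claimed exceeds the 933-day cap, so +933 days → 27 December 2023.
Prosecution Delay Deduction: −93 days → 25 September 2023.

September 25, 2023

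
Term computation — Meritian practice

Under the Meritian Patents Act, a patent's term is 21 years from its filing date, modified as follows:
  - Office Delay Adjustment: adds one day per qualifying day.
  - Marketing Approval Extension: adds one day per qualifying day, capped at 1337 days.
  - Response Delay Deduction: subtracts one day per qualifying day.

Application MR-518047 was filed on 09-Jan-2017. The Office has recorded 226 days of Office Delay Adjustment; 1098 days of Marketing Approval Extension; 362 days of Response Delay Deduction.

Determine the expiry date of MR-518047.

2040-08-28

Base term: filing date + 21 years → 9 January 2038.
Office Delay Adjustment: +226 days → 23 August 2038.
Marketing Approval Extension: 1098 days (within the 1337-day cap) → +1098 days → 25 August 2041.
Response Delay Deduction: −362 days → 28 August 2040.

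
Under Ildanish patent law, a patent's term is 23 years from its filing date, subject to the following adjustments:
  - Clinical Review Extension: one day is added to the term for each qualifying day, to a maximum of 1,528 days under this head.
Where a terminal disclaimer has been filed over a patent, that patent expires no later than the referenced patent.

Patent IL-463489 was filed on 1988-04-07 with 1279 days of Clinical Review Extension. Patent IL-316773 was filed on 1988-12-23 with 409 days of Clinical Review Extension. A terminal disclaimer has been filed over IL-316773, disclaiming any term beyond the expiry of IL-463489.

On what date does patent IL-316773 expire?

Natural term of IL-316773:
  Base: filing + 23 years → 23 December 2011.
  Clinical Review Extension: 409 days (within the 1528-day cap) → +409 days → 4 February 2013.
Expiry of referenced patent IL-463489:
  Base: filing + 23 years → 7 April 2011.
  Clinical Review Extension: 1279 days (within the 1528-day cap) → +1279 days → 7 October 2014.
Terminal disclaimer: IL-316773 expires on the earlier of 4 February 2013 and 7 October 2014.

2013-02-04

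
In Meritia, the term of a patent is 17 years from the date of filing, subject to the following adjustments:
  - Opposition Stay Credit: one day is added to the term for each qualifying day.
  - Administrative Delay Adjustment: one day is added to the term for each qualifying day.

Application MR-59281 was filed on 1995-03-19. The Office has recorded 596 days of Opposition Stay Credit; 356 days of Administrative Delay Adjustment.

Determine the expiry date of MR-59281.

October 27, 2014

Base term: filing date + 17 years → 19 March 2012.
Opposition Stay Credit: +596 days → 5 November 2013.
Administrative Delay Adjustment: +356 days → 27 October 2014.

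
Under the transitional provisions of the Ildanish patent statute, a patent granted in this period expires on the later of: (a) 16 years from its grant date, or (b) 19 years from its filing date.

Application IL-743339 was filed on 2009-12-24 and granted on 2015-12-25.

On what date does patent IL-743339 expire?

December 25, 2031

(a) grant + 16 years → 25 December 2031.
(b) filing + 19 years → 24 December 2028.
Later of the two: 25 December 2031.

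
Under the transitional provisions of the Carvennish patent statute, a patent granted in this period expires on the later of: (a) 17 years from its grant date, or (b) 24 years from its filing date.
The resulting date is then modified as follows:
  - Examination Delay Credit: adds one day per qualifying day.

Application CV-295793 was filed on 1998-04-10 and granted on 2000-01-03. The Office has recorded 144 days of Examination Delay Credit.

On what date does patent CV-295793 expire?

(a) grant + 17 years → 3 January 2017.
(b) filing + 24 years → 10 April 2022.
Later of the two: 10 April 2022.
Examination Delay Credit: +144 days → 1 September 2022.

2022-09-01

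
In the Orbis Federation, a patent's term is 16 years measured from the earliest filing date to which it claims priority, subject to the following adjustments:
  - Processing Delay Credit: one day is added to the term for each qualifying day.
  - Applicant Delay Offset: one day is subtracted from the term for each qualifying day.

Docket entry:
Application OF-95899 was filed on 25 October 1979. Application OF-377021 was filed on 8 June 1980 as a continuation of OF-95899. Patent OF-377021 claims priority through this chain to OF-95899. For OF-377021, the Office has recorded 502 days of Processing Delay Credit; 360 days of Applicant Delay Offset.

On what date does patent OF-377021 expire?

1996-03-15

Earliest priority filing: 25 October 1979.
Base term: 25 October 1979 + 16 years → 25 October 1995.
Processing Delay Credit: +502 days → 10 March 1997.
Applicant Delay Offset: −360 days → 15 March 1996.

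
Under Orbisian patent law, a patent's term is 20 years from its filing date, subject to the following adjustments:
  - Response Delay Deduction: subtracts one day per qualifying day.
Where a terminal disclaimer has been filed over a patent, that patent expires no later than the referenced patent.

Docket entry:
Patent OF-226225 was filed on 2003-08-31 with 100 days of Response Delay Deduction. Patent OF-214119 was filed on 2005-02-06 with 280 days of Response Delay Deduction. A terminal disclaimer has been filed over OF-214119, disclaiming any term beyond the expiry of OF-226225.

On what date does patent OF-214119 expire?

Natural term of OF-214119:
  Base: filing + 20 years → 6 February 2025.
  Response Delay Deduction: −280 days → 2 May 2024.
Expiry of referenced patent OF-226225:
  Base: filing + 20 years → 31 August 2023.
  Response Delay Deduction: −100 days → 23 May 2023.
Terminal disclaimer: OF-214119 expires on the earlier of 2 May 2024 and 23 May 2023.

2023-05-23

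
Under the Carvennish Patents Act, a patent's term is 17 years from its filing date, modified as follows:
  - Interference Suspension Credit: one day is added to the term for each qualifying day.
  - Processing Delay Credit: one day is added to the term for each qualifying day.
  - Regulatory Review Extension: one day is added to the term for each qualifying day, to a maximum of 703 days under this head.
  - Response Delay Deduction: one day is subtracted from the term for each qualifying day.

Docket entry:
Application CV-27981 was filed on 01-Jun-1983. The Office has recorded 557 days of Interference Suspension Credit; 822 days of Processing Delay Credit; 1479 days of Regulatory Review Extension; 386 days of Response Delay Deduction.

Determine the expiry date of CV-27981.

Base term: filing date + 17 years → 1 June 2000.
Interference Suspension Credit: +557 days → 10 December 2001.
Processing Delay Credit: +822 days → 11 March 2004.
Regulatory Review Extension: 1479 days claimed exceeds the 703-day cap, so +703 days → 12 February 2006.
Response Delay Deduction: −386 days → 22 January 2005.

January 22, 2005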